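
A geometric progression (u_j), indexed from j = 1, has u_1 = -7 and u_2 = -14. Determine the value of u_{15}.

-114688

Common ratio r = 2.
u_j = (-7)·2^(j-1).
u_{15} = (-7)·2^14 = -114688.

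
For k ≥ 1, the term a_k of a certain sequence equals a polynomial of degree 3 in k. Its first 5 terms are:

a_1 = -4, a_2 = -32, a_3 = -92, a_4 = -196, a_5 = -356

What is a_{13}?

1st diffs: -28, -60, -104, -160.
2nd diffs: -32, -44, -56.
3rd diffs: -12, -12 (constant).
Newton forward-difference form: a_k = -4 + (-28)·C(k-1,1) + (-32)·C(k-1,2) + (-12)·C(k-1,3).
At k = 13: k-1 = 12, so a_{13} = -4 - 336 - 2112 - 2640 = -5092.

-5092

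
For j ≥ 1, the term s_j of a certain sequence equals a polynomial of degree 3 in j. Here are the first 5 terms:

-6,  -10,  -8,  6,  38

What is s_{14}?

2126

1st diffs: -4, 2, 14, 32.
2nd diffs: 6, 12, 18.
3rd diffs: 6, 6 (constant).
So s_j = j^3 - 3j^2 - 2j - 2.
Evaluating at j = 14 gives s_{14} = 2126.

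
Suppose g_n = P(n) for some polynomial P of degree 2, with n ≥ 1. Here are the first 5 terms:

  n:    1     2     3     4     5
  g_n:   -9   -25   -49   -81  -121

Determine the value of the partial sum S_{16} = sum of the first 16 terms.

1st diffs: -16, -24, -32, -40.
2nd diffs: -8, -8, -8 (constant).
Newton forward-difference form: g_n = -9 + (-16)·C(n-1,1) + (-8)·C(n-1,2).
Continuing: …, -169, -225, -289, -361, …, g_{16} = -1089.
Summing n = 1..16 (16 terms) gives -6544.

-6544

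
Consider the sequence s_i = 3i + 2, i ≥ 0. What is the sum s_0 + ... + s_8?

Over i = 0..8: Σi = 36.
Total = (3)·36 + (2)·9 = 126.

126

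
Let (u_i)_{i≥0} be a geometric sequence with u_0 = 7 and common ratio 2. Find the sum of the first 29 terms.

u_i = 7·2^(i-0).
S = 7·(2^29 - 1)/(2 - 1) = 7·(536870912 - 1)/(1) = 3758096377.

3758096377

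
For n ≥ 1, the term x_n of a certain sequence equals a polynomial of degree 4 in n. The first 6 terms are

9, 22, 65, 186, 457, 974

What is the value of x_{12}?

17642

1st diffs: 13, 43, 121, 271, 517.
2nd diffs: 30, 78, 150, 246.
3rd diffs: 48, 72, 96.
4th diffs: 24, 24 (constant).
Newton forward-difference form: x_n = 9 + 13·C(n-1,1) + 30·C(n-1,2) + 48·C(n-1,3) + 24·C(n-1,4).
At n = 12: n-1 = 11, so x_{12} = 9 + 143 + 1650 + 7920 + 7920 = 17642.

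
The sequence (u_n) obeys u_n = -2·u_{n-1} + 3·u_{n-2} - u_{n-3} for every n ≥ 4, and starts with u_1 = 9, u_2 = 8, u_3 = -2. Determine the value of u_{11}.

u_4 = 19; u_5 = -52; u_6 = 163; u_7 = -501; u_8 = 1543; u_9 = -4752; u_{10} = 14634; u_{11} = -45067.

-45067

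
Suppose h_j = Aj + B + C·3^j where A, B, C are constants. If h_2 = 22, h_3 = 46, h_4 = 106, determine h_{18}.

The three given values yield: 2A + B + 9C = 22; 3A + B + 27C = 46; 4A + B + 81C = 106.
Subtracting the first from the second: A + 18C = 24.
Subtracting the second from the third: A + 54C = 60.
Solving: C = 1, A = 6, then B = 1.
So h_j = 6·j + 1 + 1·3^j; at j=18 this is 387420598.

387420598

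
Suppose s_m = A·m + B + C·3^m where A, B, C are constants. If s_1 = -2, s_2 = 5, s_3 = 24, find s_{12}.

531447

Plug in m = 1, 2, 3: A + B + 3C = -2; 2A + B + 9C = 5; 3A + B + 27C = 24.
Subtracting the first from the second: A + 6C = 7.
Subtracting the second from the third: A + 18C = 19.
Solving: C = 1, A = 1, then B = -6.
Hence s_{12} = 1·12 + (-6) + 1·531441 = 531447.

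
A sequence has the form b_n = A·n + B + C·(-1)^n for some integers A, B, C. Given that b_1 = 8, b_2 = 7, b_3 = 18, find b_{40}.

Plug in n = 1, 2, 3: A + B - C = 8; 2A + B + C = 7; 3A + B - C = 18.
Subtracting the first from the second: A + 2C = -1.
Subtracting the second from the third: A - 2C = 11.
Solving: C = -3, A = 5, then B = 0.
Hence b_{40} = 5·40 + 0 + (-3)·1 = 197.

197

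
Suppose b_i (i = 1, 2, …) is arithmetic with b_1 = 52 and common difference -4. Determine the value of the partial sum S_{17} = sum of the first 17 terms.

340

b_i = 52 + (i - 1)·(-4).
b_{17} = -12; S = 17·(52 + (-12))/2 = 340.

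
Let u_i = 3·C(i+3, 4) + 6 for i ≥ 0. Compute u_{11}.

3009

C(14, 4) = 1001, so u_{11} = 3009.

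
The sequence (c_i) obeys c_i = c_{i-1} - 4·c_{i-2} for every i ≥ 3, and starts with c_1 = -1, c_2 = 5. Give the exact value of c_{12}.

c_3 = 9; c_4 = -11; c_5 = -47; c_6 = -3; c_7 = 185; c_8 = 197; c_9 = -543; c_{10} = -1331; c_{11} = 841; c_{12} = 6165.

6165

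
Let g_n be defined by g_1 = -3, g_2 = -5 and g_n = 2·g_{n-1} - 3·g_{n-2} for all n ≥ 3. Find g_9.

-163

Iterate the recurrence:
g_3 = -1  g_4 = 13  g_5 = 29  g_6 = 19  g_7 = -49  g_8 = -155  g_9 = -163.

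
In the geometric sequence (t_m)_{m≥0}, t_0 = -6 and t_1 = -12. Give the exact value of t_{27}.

-805306368

Common ratio r = 2.
t_m = (-6)·2^(m-0).
t_{27} = (-6)·2^27 = -805306368.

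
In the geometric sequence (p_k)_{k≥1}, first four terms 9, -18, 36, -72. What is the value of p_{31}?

9663676416

Common ratio r = -2.
p_k = 9·(-2)^(k-1).
p_{31} = 9·(-2)^30 = 9663676416.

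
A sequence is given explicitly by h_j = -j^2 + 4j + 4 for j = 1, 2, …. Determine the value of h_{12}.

h_{12} = -1·12^2 + 4·12 + 4 = -92.

-92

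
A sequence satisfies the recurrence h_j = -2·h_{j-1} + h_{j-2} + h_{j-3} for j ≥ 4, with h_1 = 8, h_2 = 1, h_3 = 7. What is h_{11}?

2031

Applying the relation repeatedly:
h_4 = -5  h_5 = 18  h_6 = -34  h_7 = 81  h_8 = -178  h_9 = 403  h_{10} = -903  h_{11} = 2031.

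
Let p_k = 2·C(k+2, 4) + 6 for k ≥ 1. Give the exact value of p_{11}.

1436

C(13, 4) = 715, so p_{11} = 1436.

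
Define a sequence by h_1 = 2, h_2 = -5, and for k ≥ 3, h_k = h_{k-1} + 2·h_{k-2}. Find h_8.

-131

Compute successive terms:
h_3 = -1; h_4 = -11; h_5 = -13; h_6 = -35; h_7 = -61; h_8 = -131.
(Characteristic roots are 2 and -1.)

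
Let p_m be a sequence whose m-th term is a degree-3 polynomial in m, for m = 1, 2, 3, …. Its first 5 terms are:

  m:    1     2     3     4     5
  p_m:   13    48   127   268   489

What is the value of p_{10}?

1st diffs: 35, 79, 141, 221.
2nd diffs: 44, 62, 80.
3rd diffs: 18, 18 (constant).
Newton forward-difference form: p_m = 13 + 35·C(m-1,1) + 44·C(m-1,2) + 18·C(m-1,3).
At m = 10: m-1 = 9, so p_{10} = 13 + 315 + 1584 + 1512 = 3424.

3424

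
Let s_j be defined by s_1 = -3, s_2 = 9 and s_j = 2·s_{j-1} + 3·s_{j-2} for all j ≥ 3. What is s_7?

1089

Iterate the recurrence:
s_3 = 9, s_4 = 45, s_5 = 117, s_6 = 369, s_7 = 1089.
(Characteristic roots are 3 and -1.)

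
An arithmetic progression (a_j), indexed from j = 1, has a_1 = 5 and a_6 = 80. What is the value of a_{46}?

Common difference d = (80 - 5) / (6 - 1) = 15.
a_j = 5 + (j - 1)·15.
a_{46} = 5 + 45·15 = 680.

680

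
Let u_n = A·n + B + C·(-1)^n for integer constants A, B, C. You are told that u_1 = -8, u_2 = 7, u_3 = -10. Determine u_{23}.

-30

Write the equations: A + B - C = -8; 2A + B + C = 7; 3A + B - C = -10.
Subtracting the first from the second: A + 2C = 15.
Subtracting the second from the third: A - 2C = -17.
Solving: C = 8, A = -1, then B = 1.
So u_n = -1·n + 1 + 8·(-1)^n; at n=23 this is -30.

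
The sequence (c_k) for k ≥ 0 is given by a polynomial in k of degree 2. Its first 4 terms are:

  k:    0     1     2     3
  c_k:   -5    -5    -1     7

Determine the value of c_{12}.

1st diffs: 0, 4, 8.
2nd diffs: 4, 4 (constant).
So c_k = 2k^2 - 2k - 5.
Evaluating at k = 12 gives c_{12} = 259.

259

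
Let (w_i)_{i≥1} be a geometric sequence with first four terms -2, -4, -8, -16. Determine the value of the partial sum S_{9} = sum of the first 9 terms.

Common ratio r = 2.
w_i = (-2)·2^(i-1).
S = (-2)·(2^9 - 1)/(2 - 1) = (-2)·(512 - 1)/(1) = -1022.

-1022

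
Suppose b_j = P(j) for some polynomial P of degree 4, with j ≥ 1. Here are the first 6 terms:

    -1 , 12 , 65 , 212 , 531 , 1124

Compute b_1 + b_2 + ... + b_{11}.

1st diffs: 13, 53, 147, 319, 593.
2nd diffs: 40, 94, 172, 274.
3rd diffs: 54, 78, 102.
4th diffs: 24, 24 (constant).
Newton forward-difference form: b_j = -1 + 13·C(j-1,1) + 40·C(j-1,2) + 54·C(j-1,3) + 24·C(j-1,4).
Continuing: …, 2117, 3660, 5927, 9116, …, b_{11} = 13449.
Summing j = 1..11 (11 terms) gives 36212.

36212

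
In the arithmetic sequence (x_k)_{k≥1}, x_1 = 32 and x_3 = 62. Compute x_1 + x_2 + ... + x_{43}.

14921

Common difference d = (62 - 32) / (3 - 1) = 15.
x_k = 32 + (k - 1)·15.
x_{43} = 662; S = 43·(32 + 662)/2 = 14921.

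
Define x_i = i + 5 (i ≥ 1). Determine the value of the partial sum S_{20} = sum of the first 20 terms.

310

Over i = 1..20: Σi = 210.
Total = (1)·210 + (5)·20 = 310.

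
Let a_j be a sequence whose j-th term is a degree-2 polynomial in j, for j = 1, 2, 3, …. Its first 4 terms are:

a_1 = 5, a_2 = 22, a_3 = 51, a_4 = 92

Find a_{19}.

1st diffs: 17, 29, 41.
2nd diffs: 12, 12 (constant).
Newton forward-difference form: a_j = 5 + 17·C(j-1,1) + 12·C(j-1,2).
At j = 19: j-1 = 18, so a_{19} = 5 + 306 + 1836 = 2147.

2147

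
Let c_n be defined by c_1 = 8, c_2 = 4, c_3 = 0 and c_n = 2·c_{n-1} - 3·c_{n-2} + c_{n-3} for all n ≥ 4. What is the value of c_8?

Compute successive terms:
c_4 = -4, c_5 = -4, c_6 = 4, c_7 = 16, c_8 = 16.

16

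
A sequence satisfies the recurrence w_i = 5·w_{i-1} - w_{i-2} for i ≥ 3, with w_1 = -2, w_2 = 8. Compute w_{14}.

Compute successive terms:
w_3 = 42; w_4 = 202; w_5 = 968; …; w_{11} = 11710952; w_{12} = 56110542; w_{13} = 268841758; w_{14} = 1288098248.

1288098248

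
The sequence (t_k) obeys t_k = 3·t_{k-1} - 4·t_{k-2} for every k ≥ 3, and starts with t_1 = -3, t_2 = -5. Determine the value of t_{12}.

-181

Compute successive terms:
t_3 = -3  t_4 = 11  t_5 = 45  t_6 = 91  t_7 = 93  t_8 = -85  t_9 = -627  t_{10} = -1541  t_{11} = -2115  t_{12} = -181.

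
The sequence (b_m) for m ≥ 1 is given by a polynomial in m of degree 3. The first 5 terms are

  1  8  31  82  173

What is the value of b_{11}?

1st diffs: 7, 23, 51, 91.
2nd diffs: 16, 28, 40.
3rd diffs: 12, 12 (constant).
Newton forward-difference form: b_m = 1 + 7·C(m-1,1) + 16·C(m-1,2) + 12·C(m-1,3).
At m = 11: m-1 = 10, so b_{11} = 1 + 70 + 720 + 1440 = 2231.

2231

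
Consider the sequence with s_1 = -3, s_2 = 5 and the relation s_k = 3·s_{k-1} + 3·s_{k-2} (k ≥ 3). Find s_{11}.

351621

Iterate the recurrence:
s_3 = 6, s_4 = 33, s_5 = 117, s_6 = 450, s_7 = 1701, s_8 = 6453, s_9 = 24462, s_{10} = 92745, s_{11} = 351621.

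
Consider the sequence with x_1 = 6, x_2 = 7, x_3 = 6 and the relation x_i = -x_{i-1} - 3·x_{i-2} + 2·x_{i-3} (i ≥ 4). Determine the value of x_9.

Compute successive terms:
x_4 = -15;  x_5 = 11;  x_6 = 46;  x_7 = -109;  x_8 = -7;  x_9 = 426.

426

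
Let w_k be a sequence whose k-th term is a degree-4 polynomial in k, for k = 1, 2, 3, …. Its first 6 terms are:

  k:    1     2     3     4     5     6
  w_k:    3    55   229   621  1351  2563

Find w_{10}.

15951

1st diffs: 52, 174, 392, 730, 1212.
2nd diffs: 122, 218, 338, 482.
3rd diffs: 96, 120, 144.
4th diffs: 24, 24 (constant).
Newton forward-difference form: w_k = 3 + 52·C(k-1,1) + 122·C(k-1,2) + 96·C(k-1,3) + 24·C(k-1,4).
At k = 10: k-1 = 9, so w_{10} = 3 + 468 + 4392 + 8064 + 3024 = 15951.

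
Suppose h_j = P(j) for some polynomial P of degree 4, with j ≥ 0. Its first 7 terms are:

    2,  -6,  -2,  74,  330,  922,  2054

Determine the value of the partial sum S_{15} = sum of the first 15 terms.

1st diffs: -8, 4, 76, 256, 592, 1132.
2nd diffs: 12, 72, 180, 336, 540.
3rd diffs: 60, 108, 156, 204.
4th diffs: 48, 48, 48 (constant).
Newton forward-difference form: h_j = 2 + (-8)·C(j,1) + 12·C(j,2) + 60·C(j,3) + 48·C(j,4).
Continuing: …, 3978, 6994, 11450, 17742, …, h_{14} = 70870.
Summing j = 0..14 (15 terms) gives 230694.

230694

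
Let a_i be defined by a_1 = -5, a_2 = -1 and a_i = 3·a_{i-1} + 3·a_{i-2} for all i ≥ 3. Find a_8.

a_3 = -18  a_4 = -57  a_5 = -225  a_6 = -846  a_7 = -3213  a_8 = -12177.

-12177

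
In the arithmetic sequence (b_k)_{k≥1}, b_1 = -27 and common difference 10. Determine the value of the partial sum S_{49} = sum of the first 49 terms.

10437

b_k = -27 + (k - 1)·10.
b_{49} = 453; S = 49·(-27 + 453)/2 = 10437.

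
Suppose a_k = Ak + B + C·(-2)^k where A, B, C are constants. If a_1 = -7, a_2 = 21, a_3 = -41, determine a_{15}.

Plug in k = 1, 2, 3: A + B - 2C = -7; 2A + B + 4C = 21; 3A + B - 8C = -41.
Subtracting the first from the second: A + 6C = 28.
Subtracting the second from the third: A - 12C = -62.
Solving: C = 5, A = -2, then B = 5.
Hence a_{15} = -2·15 + 5 + 5·(-32768) = -163865.

-163865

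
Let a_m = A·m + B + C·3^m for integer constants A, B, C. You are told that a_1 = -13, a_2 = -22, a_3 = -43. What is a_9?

-19717

Write the equations: A + B + 3C = -13; 2A + B + 9C = -22; 3A + B + 27C = -43.
Subtracting the first from the second: A + 6C = -9.
Subtracting the second from the third: A + 18C = -21.
Solving: C = -1, A = -3, then B = -7.
Hence a_9 = -3·9 + (-7) + (-1)·19683 = -19717.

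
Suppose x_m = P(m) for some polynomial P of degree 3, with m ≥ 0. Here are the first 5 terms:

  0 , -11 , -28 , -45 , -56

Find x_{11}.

539

1st diffs: -11, -17, -17, -11.
2nd diffs: -6, 0, 6.
3rd diffs: 6, 6 (constant).
Newton forward-difference form: x_m = (-11)·C(m,1) + (-6)·C(m,2) + 6·C(m,3).
At m = 11: m = 11, so x_{11} = -121 - 330 + 990 = 539.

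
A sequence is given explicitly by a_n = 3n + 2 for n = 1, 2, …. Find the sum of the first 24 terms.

948

Over n = 1..24: Σn = 300.
Total = (3)·300 + (2)·24 = 948.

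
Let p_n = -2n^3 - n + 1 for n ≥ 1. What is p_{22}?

-21317

p_{22} = -2·22^3 - 1·22 + 1 = -21317.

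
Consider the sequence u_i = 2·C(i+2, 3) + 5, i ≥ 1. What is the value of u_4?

C(6, 3) = 20, so u_4 = 45.

45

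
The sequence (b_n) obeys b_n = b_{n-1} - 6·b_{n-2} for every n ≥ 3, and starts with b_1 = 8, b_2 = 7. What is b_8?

-4283

b_3 = -41, b_4 = -83, b_5 = 163, b_6 = 661, b_7 = -317, b_8 = -4283.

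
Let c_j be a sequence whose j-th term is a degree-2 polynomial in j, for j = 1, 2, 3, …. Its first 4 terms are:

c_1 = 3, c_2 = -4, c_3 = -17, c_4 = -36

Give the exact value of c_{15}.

1st diffs: -7, -13, -19.
2nd diffs: -6, -6 (constant).
Newton forward-difference form: c_j = 3 + (-7)·C(j-1,1) + (-6)·C(j-1,2).
At j = 15: j-1 = 14, so c_{15} = 3 - 98 - 546 = -641.

-641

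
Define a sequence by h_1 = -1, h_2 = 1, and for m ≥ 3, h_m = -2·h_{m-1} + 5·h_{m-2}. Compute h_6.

h_3 = -7;  h_4 = 19;  h_5 = -73;  h_6 = 241.

241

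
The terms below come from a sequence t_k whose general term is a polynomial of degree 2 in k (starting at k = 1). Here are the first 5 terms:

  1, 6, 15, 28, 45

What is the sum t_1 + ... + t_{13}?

1st diffs: 5, 9, 13, 17.
2nd diffs: 4, 4, 4 (constant).
So t_k = 2k^2 - k.
Continuing: …, 66, 91, 120, 153, …, t_{13} = 325.
Summing k = 1..13 (13 terms) gives 1547.

1547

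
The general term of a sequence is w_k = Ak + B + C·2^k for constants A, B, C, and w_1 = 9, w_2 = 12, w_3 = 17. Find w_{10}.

At k = 1, 2, 3: A + B + 2C = 9; 2A + B + 4C = 12; 3A + B + 8C = 17.
Subtracting the first from the second: A + 2C = 3.
Subtracting the second from the third: A + 4C = 5.
Solving: C = 1, A = 1, then B = 6.
Hence w_{10} = 1·10 + 6 + 1·1024 = 1040.

1040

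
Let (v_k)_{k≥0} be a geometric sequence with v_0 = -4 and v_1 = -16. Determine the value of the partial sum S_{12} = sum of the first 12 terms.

Common ratio r = 4.
v_k = (-4)·4^(k-0).
S = (-4)·(4^12 - 1)/(4 - 1) = (-4)·(16777216 - 1)/(3) = -22369620.

-22369620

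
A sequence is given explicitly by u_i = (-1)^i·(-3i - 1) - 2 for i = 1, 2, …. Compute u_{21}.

(-1)^21 = -1; -3i - 1 at i=21 is -64; so u_{21} = 62.

62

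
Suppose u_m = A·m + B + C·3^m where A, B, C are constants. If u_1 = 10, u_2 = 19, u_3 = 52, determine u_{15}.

28697776

The three given values yield: A + B + 3C = 10; 2A + B + 9C = 19; 3A + B + 27C = 52.
Subtracting the first from the second: A + 6C = 9.
Subtracting the second from the third: A + 18C = 33.
Solving: C = 2, A = -3, then B = 7.
So u_m = -3·m + 7 + 2·3^m; at m=15 this is 28697776.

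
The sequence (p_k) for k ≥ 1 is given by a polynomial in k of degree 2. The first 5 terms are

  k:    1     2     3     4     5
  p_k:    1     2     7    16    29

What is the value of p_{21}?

781

1st diffs: 1, 5, 9, 13.
2nd diffs: 4, 4, 4 (constant).
Newton forward-difference form: p_k = 1 + 1·C(k-1,1) + 4·C(k-1,2).
At k = 21: k-1 = 20, so p_{21} = 1 + 20 + 760 = 781.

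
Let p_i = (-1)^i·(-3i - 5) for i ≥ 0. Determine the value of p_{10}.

(-1)^10 = 1; -3i - 5 at i=10 is -35; so p_{10} = -35.

-35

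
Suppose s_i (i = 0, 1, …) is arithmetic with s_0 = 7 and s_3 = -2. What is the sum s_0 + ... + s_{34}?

-1540

Common difference d = (-2 - 7) / (3 - 0) = -3.
s_i = 7 + (i - 0)·(-3).
s_{34} = -95; S = 35·(7 + (-95))/2 = -1540.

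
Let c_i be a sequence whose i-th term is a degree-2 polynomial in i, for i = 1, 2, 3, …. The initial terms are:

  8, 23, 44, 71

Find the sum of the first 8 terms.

820

1st diffs: 15, 21, 27.
2nd diffs: 6, 6 (constant).
Newton forward-difference form: c_i = 8 + 15·C(i-1,1) + 6·C(i-1,2).
Continuing: 104, 143, 188, 239.
Summing i = 1..8 (8 terms) gives 820.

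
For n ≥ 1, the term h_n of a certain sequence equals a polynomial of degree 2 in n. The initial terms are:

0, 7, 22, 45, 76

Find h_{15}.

826

1st diffs: 7, 15, 23, 31.
2nd diffs: 8, 8, 8 (constant).
So h_n = 4n^2 - 5n + 1.
Evaluating at n = 15 gives h_{15} = 826.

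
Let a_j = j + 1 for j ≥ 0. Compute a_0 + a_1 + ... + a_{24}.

325

Over j = 0..24: Σj = 300.
Total = (1)·300 + (1)·25 = 325.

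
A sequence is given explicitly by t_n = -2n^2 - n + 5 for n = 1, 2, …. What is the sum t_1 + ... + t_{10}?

-775

Over n = 1..10: Σn = 55, Σn² = 385.
Total = (-2)·385 + (-1)·55 + (5)·10 = -775.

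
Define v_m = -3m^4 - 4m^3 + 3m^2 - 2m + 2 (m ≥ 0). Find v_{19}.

v_{19} = -3·19^4 - 4·19^3 + 3·19^2 - 2·19 + 2 = -417352.

-417352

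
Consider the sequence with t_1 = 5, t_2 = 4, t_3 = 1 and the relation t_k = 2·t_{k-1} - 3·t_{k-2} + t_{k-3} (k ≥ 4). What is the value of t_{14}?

Step forward from the initial values:
t_4 = -5;  t_5 = -9;  t_6 = -2;  …;  t_{11} = -119;  t_{12} = -45;  t_{13} = 206;  t_{14} = 428.

428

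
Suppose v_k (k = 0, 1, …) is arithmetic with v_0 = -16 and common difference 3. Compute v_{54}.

v_k = -16 + (k - 0)·3.
v_{54} = -16 + 54·3 = 146.

146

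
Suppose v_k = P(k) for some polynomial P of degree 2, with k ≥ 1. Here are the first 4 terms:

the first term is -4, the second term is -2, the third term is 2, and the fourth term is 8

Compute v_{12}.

1st diffs: 2, 4, 6.
2nd diffs: 2, 2 (constant).
Newton forward-difference form: v_k = -4 + 2·C(k-1,1) + 2·C(k-1,2).
At k = 12: k-1 = 11, so v_{12} = -4 + 22 + 110 = 128.

128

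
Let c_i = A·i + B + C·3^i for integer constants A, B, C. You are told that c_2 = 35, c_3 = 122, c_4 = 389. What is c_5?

At i = 2, 3, 4: 2A + B + 9C = 35; 3A + B + 27C = 122; 4A + B + 81C = 389.
Subtracting the first from the second: A + 18C = 87.
Subtracting the second from the third: A + 54C = 267.
Solving: C = 5, A = -3, then B = -4.
Therefore c_5 = -15 + (-4) + 5·243 = 1196.

1196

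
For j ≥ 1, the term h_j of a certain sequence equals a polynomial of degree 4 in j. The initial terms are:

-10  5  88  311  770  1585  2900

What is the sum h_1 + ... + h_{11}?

46783

1st diffs: 15, 83, 223, 459, 815, 1315.
2nd diffs: 68, 140, 236, 356, 500.
3rd diffs: 72, 96, 120, 144.
4th diffs: 24, 24, 24 (constant).
So h_j = j^4 + 2j^3 - 3j^2 - 5j - 5.
Continuing: 4883, 7726, 11645, 16880.
Summing j = 1..11 (11 terms) gives 46783.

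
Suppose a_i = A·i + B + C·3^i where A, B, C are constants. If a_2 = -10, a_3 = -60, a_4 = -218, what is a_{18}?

-1162261386

The three given values yield: 2A + B + 9C = -10; 3A + B + 27C = -60; 4A + B + 81C = -218.
Subtracting the first from the second: A + 18C = -50.
Subtracting the second from the third: A + 54C = -158.
Solving: C = -3, A = 4, then B = 9.
Therefore a_{18} = 72 + 9 + (-3)·387420489 = -1162261386.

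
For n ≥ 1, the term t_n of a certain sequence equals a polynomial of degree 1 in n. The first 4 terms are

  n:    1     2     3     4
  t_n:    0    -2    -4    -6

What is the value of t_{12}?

-22

1st diffs: -2, -2, -2 (constant).
So t_n = -2n + 2.
Evaluating at n = 12 gives t_{12} = -22.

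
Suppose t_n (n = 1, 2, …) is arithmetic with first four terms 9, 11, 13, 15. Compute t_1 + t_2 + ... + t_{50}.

2900

Common difference d = 2.
t_n = 9 + (n - 1)·2.
t_{50} = 107; S = 50·(9 + 107)/2 = 2900.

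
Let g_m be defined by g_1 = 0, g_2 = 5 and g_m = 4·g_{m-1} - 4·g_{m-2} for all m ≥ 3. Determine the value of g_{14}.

g_3 = 20  g_4 = 60  g_5 = 160  …  g_{11} = 25600  g_{12} = 56320  g_{13} = 122880  g_{14} = 266240.
(Characteristic roots are 2 and 2.)

266240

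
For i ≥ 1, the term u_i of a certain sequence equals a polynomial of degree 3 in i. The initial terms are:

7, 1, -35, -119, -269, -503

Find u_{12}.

-4679

1st diffs: -6, -36, -84, -150, -234.
2nd diffs: -30, -48, -66, -84.
3rd diffs: -18, -18, -18 (constant).
Newton forward-difference form: u_i = 7 + (-6)·C(i-1,1) + (-30)·C(i-1,2) + (-18)·C(i-1,3).
At i = 12: i-1 = 11, so u_{12} = 7 - 66 - 1650 - 2970 = -4679.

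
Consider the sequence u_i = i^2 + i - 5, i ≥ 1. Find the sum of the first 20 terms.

Over i = 1..20: Σi = 210, Σi² = 2870.
Total = (1)·2870 + (1)·210 + (-5)·20 = 2980.

2980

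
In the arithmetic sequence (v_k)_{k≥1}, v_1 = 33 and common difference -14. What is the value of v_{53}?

v_k = 33 + (k - 1)·(-14).
v_{53} = 33 + 52·(-14) = -695.

-695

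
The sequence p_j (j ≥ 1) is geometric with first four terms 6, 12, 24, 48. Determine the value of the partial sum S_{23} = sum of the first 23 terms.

Common ratio r = 2.
p_j = 6·2^(j-1).
S = 6·(2^23 - 1)/(2 - 1) = 6·(8388608 - 1)/(1) = 50331642.

50331642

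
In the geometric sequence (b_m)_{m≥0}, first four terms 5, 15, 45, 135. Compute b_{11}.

885735

Common ratio r = 3.
b_m = 5·3^(m-0).
b_{11} = 5·3^11 = 885735.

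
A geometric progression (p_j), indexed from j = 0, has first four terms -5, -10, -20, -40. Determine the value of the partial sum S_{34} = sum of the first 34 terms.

Common ratio r = 2.
p_j = (-5)·2^(j-0).
S = (-5)·(2^34 - 1)/(2 - 1) = (-5)·(17179869184 - 1)/(1) = -85899345915.

-85899345915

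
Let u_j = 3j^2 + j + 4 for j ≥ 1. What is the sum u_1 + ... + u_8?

Over j = 1..8: Σj = 36, Σj² = 204.
Total = (3)·204 + (1)·36 + (4)·8 = 680.

680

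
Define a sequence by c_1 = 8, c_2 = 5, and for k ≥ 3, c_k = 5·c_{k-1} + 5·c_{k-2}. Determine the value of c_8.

Step forward from the initial values:
c_3 = 65;  c_4 = 350;  c_5 = 2075;  c_6 = 12125;  c_7 = 71000;  c_8 = 415625.

415625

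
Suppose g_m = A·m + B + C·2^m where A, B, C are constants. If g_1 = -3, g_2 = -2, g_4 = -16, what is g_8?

The three given values yield: A + B + 2C = -3; 2A + B + 4C = -2; 4A + B + 16C = -16.
Subtracting the first from the second: A + 2C = 1.
Subtracting the second from the third: 2A + 12C = -14.
Solving: C = -2, A = 5, then B = -4.
Hence g_8 = 5·8 + (-4) + (-2)·256 = -476.

-476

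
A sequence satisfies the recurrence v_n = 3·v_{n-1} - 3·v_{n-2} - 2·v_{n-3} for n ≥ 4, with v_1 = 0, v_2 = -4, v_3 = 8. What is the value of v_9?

-1576

v_4 = 36  v_5 = 92  v_6 = 152  v_7 = 108  v_8 = -316  v_9 = -1576.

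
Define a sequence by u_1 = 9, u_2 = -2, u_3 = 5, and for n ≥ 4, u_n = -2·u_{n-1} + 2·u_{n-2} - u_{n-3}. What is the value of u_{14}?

-689202

Iterate the recurrence:
u_4 = -23, u_5 = 58, u_6 = -167, …, u_{11} = 30370, u_{12} = -85983, u_{13} = 243433, u_{14} = -689202.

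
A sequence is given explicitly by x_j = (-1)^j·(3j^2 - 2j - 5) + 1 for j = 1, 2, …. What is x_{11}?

-335

(-1)^11 = -1; 3j^2 - 2j - 5 at j=11 is 336; so x_{11} = -335.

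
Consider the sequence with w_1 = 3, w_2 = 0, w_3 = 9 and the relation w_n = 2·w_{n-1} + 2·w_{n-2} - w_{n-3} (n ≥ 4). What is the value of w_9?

2145

Iterate the recurrence:
w_4 = 15; w_5 = 48; w_6 = 117; w_7 = 315; w_8 = 816; w_9 = 2145.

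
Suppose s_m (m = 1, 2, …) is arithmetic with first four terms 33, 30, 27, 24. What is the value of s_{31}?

Common difference d = -3.
s_m = 33 + (m - 1)·(-3).
s_{31} = 33 + 30·(-3) = -57.

-57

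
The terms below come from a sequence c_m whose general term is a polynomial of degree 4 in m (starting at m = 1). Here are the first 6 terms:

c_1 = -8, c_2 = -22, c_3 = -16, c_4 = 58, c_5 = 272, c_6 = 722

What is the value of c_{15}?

43112

1st diffs: -14, 6, 74, 214, 450.
2nd diffs: 20, 68, 140, 236.
3rd diffs: 48, 72, 96.
4th diffs: 24, 24 (constant).
Newton forward-difference form: c_m = -8 + (-14)·C(m-1,1) + 20·C(m-1,2) + 48·C(m-1,3) + 24·C(m-1,4).
At m = 15: m-1 = 14, so c_{15} = -8 - 196 + 1820 + 17472 + 24024 = 43112.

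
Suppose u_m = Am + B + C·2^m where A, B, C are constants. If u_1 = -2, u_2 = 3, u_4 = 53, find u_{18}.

At m = 1, 2, 4: A + B + 2C = -2; 2A + B + 4C = 3; 4A + B + 16C = 53.
Subtracting the first from the second: A + 2C = 5.
Subtracting the second from the third: 2A + 12C = 50.
Solving: C = 5, A = -5, then B = -7.
So u_m = -5·m + (-7) + 5·2^m; at m=18 this is 1310623.

1310623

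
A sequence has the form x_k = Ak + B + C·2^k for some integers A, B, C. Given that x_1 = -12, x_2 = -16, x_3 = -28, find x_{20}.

-4194232

Plug in k = 1, 2, 3: A + B + 2C = -12; 2A + B + 4C = -16; 3A + B + 8C = -28.
Subtracting the first from the second: A + 2C = -4.
Subtracting the second from the third: A + 4C = -12.
Solving: C = -4, A = 4, then B = -8.
Hence x_{20} = 4·20 + (-8) + (-4)·1048576 = -4194232.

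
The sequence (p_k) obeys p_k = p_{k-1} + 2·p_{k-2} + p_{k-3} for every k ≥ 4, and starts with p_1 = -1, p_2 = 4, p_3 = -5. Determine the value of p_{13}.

-1117

Compute successive terms:
p_4 = 2, p_5 = -4, p_6 = -5, p_7 = -11, p_8 = -25, p_9 = -52, p_{10} = -113, p_{11} = -242, p_{12} = -520, p_{13} = -1117.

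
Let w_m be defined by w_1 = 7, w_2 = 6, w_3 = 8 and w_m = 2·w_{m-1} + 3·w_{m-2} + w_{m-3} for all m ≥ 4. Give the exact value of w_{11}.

97857

Iterate the recurrence:
w_4 = 41  w_5 = 112  w_6 = 355  w_7 = 1087  w_8 = 3351  w_9 = 10318  w_{10} = 31776  w_{11} = 97857.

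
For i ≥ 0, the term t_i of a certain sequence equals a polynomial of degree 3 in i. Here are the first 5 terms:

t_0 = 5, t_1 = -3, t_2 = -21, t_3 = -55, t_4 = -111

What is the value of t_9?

1st diffs: -8, -18, -34, -56.
2nd diffs: -10, -16, -22.
3rd diffs: -6, -6 (constant).
So t_i = -i^3 - 2i^2 - 5i + 5.
Evaluating at i = 9 gives t_9 = -931.

-931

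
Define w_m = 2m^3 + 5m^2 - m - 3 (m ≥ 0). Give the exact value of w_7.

921

w_7 = 2·7^3 + 5·7^2 - 1·7 - 3 = 921.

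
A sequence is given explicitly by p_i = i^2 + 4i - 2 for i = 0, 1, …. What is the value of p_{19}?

p_{19} = 1·19^2 + 4·19 - 2 = 435.

435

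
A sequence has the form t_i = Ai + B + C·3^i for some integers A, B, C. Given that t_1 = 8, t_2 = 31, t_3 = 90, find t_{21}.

31381059708

At i = 1, 2, 3: A + B + 3C = 8; 2A + B + 9C = 31; 3A + B + 27C = 90.
Subtracting the first from the second: A + 6C = 23.
Subtracting the second from the third: A + 18C = 59.
Solving: C = 3, A = 5, then B = -6.
So t_i = 5·i + (-6) + 3·3^i; at i=21 this is 31381059708.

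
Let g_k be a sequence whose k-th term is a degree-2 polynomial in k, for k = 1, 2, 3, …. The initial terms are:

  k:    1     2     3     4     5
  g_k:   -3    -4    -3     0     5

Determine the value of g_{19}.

285

1st diffs: -1, 1, 3, 5.
2nd diffs: 2, 2, 2 (constant).
Newton forward-difference form: g_k = -3 + (-1)·C(k-1,1) + 2·C(k-1,2).
At k = 19: k-1 = 18, so g_{19} = -3 - 18 + 306 = 285.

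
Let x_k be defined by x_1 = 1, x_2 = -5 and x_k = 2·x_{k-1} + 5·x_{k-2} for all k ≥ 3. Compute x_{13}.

Applying the relation repeatedly:
x_3 = -5;  x_4 = -35;  x_5 = -95;  …;  x_{10} = -50165;  x_{11} = -172805;  x_{12} = -596435;  x_{13} = -2056895.

-2056895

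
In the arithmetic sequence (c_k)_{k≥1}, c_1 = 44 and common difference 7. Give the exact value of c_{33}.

c_k = 44 + (k - 1)·7.
c_{33} = 44 + 32·7 = 268.

268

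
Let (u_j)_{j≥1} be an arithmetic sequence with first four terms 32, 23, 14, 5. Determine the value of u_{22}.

Common difference d = -9.
u_j = 32 + (j - 1)·(-9).
u_{22} = 32 + 21·(-9) = -157.

-157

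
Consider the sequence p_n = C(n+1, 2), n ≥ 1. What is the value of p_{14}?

C(15, 2) = 105, so p_{14} = 105.

105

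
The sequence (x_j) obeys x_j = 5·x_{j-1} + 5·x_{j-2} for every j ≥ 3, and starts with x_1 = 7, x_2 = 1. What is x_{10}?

8400625

x_3 = 40  x_4 = 205  x_5 = 1225  x_6 = 7150  x_7 = 41875  x_8 = 245125  x_9 = 1435000  x_{10} = 8400625.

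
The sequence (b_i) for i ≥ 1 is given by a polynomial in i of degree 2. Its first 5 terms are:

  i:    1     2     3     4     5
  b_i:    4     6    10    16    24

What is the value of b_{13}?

1st diffs: 2, 4, 6, 8.
2nd diffs: 2, 2, 2 (constant).
Newton forward-difference form: b_i = 4 + 2·C(i-1,1) + 2·C(i-1,2).
At i = 13: i-1 = 12, so b_{13} = 4 + 24 + 132 = 160.

160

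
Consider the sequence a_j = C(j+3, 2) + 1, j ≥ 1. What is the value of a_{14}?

137

C(17, 2) = 136, so a_{14} = 137.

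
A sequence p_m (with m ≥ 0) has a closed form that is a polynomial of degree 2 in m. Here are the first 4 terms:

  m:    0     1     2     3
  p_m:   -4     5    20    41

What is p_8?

236

1st diffs: 9, 15, 21.
2nd diffs: 6, 6 (constant).
Newton forward-difference form: p_m = -4 + 9·C(m,1) + 6·C(m,2).
At m = 8: m = 8, so p_8 = -4 + 72 + 168 = 236.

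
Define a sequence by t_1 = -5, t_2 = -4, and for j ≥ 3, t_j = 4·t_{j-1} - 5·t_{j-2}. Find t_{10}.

t_3 = 9; t_4 = 56; t_5 = 179; t_6 = 436; t_7 = 849; t_8 = 1216; t_9 = 619; t_{10} = -3604.

-3604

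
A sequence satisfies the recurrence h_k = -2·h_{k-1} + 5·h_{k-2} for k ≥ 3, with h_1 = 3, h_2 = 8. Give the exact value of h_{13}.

-2115249

Compute successive terms:
h_3 = -1;  h_4 = 42;  h_5 = -89;  …;  h_{10} = 51648;  h_{11} = -177641;  h_{12} = 613522;  h_{13} = -2115249.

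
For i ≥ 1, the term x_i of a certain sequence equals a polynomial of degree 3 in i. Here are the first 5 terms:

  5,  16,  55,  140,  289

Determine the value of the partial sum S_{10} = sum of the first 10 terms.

1st diffs: 11, 39, 85, 149.
2nd diffs: 28, 46, 64.
3rd diffs: 18, 18 (constant).
Newton forward-difference form: x_i = 5 + 11·C(i-1,1) + 28·C(i-1,2) + 18·C(i-1,3).
Continuing: …, 520, 851, 1300, 1885, …, x_{10} = 2624.
Summing i = 1..10 (10 terms) gives 7685.

7685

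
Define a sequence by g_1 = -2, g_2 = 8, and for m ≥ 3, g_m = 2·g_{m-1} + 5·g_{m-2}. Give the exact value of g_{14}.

10194848

Compute successive terms:
g_3 = 6; g_4 = 52; g_5 = 134; …; g_{11} = 248246; g_{12} = 856932; g_{13} = 2955094; g_{14} = 10194848.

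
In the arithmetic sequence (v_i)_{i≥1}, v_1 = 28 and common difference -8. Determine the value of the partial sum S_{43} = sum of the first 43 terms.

v_i = 28 + (i - 1)·(-8).
v_{43} = -308; S = 43·(28 + (-308))/2 = -6020.

-6020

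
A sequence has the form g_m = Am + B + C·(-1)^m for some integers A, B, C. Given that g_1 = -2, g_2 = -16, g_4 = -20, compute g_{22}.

The three given values yield: A + B - C = -2; 2A + B + C = -16; 4A + B + C = -20.
Subtracting the first from the second: A + 2C = -14.
Subtracting the second from the third: 2A = -4.
Solving: C = -6, A = -2, then B = -6.
Hence g_{22} = -2·22 + (-6) + (-6)·1 = -56.

-56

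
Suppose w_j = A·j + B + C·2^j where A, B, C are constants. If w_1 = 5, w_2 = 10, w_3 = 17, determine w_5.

Write the equations: A + B + 2C = 5; 2A + B + 4C = 10; 3A + B + 8C = 17.
Subtracting the first from the second: A + 2C = 5.
Subtracting the second from the third: A + 4C = 7.
Solving: C = 1, A = 3, then B = 0.
So w_j = 3·j + 0 + 1·2^j; at j=5 this is 47.

47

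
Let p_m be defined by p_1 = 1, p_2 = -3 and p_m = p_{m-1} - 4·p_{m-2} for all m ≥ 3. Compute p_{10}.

Iterate the recurrence:
p_3 = -7; p_4 = 5; p_5 = 33; p_6 = 13; p_7 = -119; p_8 = -171; p_9 = 305; p_{10} = 989.

989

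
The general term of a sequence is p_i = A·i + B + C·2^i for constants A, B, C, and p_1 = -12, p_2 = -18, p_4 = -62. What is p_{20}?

-4194270

At i = 1, 2, 4: A + B + 2C = -12; 2A + B + 4C = -18; 4A + B + 16C = -62.
Subtracting the first from the second: A + 2C = -6.
Subtracting the second from the third: 2A + 12C = -44.
Solving: C = -4, A = 2, then B = -6.
So p_i = 2·i + (-6) + (-4)·2^i; at i=20 this is -4194270.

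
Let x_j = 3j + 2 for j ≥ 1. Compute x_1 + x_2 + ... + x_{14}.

Over j = 1..14: Σj = 105.
Total = (3)·105 + (2)·14 = 343.

343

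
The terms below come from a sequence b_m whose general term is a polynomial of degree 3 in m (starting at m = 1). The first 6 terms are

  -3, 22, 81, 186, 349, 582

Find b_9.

1821

1st diffs: 25, 59, 105, 163, 233.
2nd diffs: 34, 46, 58, 70.
3rd diffs: 12, 12, 12 (constant).
Newton forward-difference form: b_m = -3 + 25·C(m-1,1) + 34·C(m-1,2) + 12·C(m-1,3).
At m = 9: m-1 = 8, so b_9 = -3 + 200 + 952 + 672 = 1821.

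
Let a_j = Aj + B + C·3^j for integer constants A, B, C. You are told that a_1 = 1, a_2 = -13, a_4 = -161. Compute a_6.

Plug in j = 1, 2, 4: A + B + 3C = 1; 2A + B + 9C = -13; 4A + B + 81C = -161.
Subtracting the first from the second: A + 6C = -14.
Subtracting the second from the third: 2A + 72C = -148.
Solving: C = -2, A = -2, then B = 9.
Therefore a_6 = -12 + 9 + (-2)·729 = -1461.

-1461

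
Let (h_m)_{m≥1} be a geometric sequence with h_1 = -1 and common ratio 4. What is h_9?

-65536

h_m = (-1)·4^(m-1).
h_9 = (-1)·4^8 = -65536.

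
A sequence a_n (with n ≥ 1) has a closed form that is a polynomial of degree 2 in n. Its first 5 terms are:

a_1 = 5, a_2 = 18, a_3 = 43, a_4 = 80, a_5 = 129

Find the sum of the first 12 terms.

1st diffs: 13, 25, 37, 49.
2nd diffs: 12, 12, 12 (constant).
So a_n = 6n^2 - 5n + 4.
Continuing: …, 190, 263, 348, 445, …, a_{12} = 808.
Summing n = 1..12 (12 terms) gives 3558.

3558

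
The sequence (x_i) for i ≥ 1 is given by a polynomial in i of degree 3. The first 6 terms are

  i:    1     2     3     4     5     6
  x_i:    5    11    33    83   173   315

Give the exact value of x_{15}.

1st diffs: 6, 22, 50, 90, 142.
2nd diffs: 16, 28, 40, 52.
3rd diffs: 12, 12, 12 (constant).
Newton forward-difference form: x_i = 5 + 6·C(i-1,1) + 16·C(i-1,2) + 12·C(i-1,3).
At i = 15: i-1 = 14, so x_{15} = 5 + 84 + 1456 + 4368 = 5913.

5913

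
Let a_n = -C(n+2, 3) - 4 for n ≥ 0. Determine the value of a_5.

C(7, 3) = 35, so a_5 = -39.

-39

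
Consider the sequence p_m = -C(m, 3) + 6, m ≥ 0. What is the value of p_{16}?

C(16, 3) = 560, so p_{16} = -554.

-554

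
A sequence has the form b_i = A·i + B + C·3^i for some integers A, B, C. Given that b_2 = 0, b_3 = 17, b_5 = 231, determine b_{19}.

Write the equations: 2A + B + 9C = 0; 3A + B + 27C = 17; 5A + B + 243C = 231.
Subtracting the first from the second: A + 18C = 17.
Subtracting the second from the third: 2A + 216C = 214.
Solving: C = 1, A = -1, then B = -7.
So b_i = -1·i + (-7) + 1·3^i; at i=19 this is 1162261441.

1162261441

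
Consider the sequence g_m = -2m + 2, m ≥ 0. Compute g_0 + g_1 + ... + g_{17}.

Over m = 0..17: Σm = 153.
Total = (-2)·153 + (2)·18 = -270.

-270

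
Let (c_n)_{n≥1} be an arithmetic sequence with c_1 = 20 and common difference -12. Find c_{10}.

c_n = 20 + (n - 1)·(-12).
c_{10} = 20 + 9·(-12) = -88.

-88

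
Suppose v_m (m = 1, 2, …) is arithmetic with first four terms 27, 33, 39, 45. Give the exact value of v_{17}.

123

Common difference d = 6.
v_m = 27 + (m - 1)·6.
v_{17} = 27 + 16·6 = 123.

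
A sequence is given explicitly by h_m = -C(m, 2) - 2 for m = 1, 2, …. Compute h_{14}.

-93

C(14, 2) = 91, so h_{14} = -93.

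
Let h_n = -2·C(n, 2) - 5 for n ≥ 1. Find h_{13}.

C(13, 2) = 78, so h_{13} = -161.

-161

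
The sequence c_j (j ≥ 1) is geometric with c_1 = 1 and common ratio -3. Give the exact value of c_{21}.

c_j = 1·(-3)^(j-1).
c_{21} = 1·(-3)^20 = 3486784401.

3486784401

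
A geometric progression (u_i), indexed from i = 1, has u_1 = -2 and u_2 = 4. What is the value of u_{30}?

1073741824

Common ratio r = -2.
u_i = (-2)·(-2)^(i-1).
u_{30} = (-2)·(-2)^29 = 1073741824.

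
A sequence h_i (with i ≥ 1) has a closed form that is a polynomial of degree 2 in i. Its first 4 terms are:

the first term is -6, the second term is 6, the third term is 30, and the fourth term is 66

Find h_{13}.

930

1st diffs: 12, 24, 36.
2nd diffs: 12, 12 (constant).
Newton forward-difference form: h_i = -6 + 12·C(i-1,1) + 12·C(i-1,2).
At i = 13: i-1 = 12, so h_{13} = -6 + 144 + 792 = 930.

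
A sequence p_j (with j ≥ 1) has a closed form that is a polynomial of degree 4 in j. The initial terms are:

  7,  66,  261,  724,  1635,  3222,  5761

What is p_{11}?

32637

1st diffs: 59, 195, 463, 911, 1587, 2539.
2nd diffs: 136, 268, 448, 676, 952.
3rd diffs: 132, 180, 228, 276.
4th diffs: 48, 48, 48 (constant).
So p_j = 2j^4 + 2j^3 + 6j^2 - 3j.
Evaluating at j = 11 gives p_{11} = 32637.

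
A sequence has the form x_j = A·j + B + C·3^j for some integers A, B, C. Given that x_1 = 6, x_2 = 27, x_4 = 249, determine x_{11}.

531468

The three given values yield: A + B + 3C = 6; 2A + B + 9C = 27; 4A + B + 81C = 249.
Subtracting the first from the second: A + 6C = 21.
Subtracting the second from the third: 2A + 72C = 222.
Solving: C = 3, A = 3, then B = -6.
Hence x_{11} = 3·11 + (-6) + 3·177147 = 531468.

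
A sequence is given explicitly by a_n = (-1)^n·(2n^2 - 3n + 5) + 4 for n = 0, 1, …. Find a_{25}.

(-1)^25 = -1; 2n^2 - 3n + 5 at n=25 is 1180; so a_{25} = -1176.

-1176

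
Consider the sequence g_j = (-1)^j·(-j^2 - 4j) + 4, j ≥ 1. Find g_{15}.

289

(-1)^15 = -1; -j^2 - 4j at j=15 is -285; so g_{15} = 289.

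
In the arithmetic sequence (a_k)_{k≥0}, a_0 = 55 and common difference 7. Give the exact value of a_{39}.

a_k = 55 + (k - 0)·7.
a_{39} = 55 + 39·7 = 328.

328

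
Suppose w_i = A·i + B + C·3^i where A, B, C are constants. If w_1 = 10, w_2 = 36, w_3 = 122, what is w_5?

1194

Plug in i = 1, 2, 3: A + B + 3C = 10; 2A + B + 9C = 36; 3A + B + 27C = 122.
Subtracting the first from the second: A + 6C = 26.
Subtracting the second from the third: A + 18C = 86.
Solving: C = 5, A = -4, then B = -1.
Hence w_5 = -4·5 + (-1) + 5·243 = 1194.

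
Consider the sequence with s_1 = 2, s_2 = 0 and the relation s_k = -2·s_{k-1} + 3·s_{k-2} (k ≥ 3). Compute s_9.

3282

Step forward from the initial values:
s_3 = 6;  s_4 = -12;  s_5 = 42;  s_6 = -120;  s_7 = 366;  s_8 = -1092;  s_9 = 3282.
(Characteristic roots are 1 and -3.)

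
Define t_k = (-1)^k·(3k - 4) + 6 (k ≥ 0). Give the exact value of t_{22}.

68

(-1)^22 = 1; 3k - 4 at k=22 is 62; so t_{22} = 68.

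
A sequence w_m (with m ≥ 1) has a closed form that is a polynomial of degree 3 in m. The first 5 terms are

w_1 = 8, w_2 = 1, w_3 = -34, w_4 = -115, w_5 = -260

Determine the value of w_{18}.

1st diffs: -7, -35, -81, -145.
2nd diffs: -28, -46, -64.
3rd diffs: -18, -18 (constant).
So w_m = -3m^3 + 4m^2 + 2m + 5.
Evaluating at m = 18 gives w_{18} = -16159.

-16159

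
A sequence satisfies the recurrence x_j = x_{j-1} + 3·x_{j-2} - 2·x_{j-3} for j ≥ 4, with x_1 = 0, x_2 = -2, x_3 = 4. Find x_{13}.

2006

Applying the relation repeatedly:
x_4 = -2  x_5 = 14  x_6 = 0  x_7 = 46  x_8 = 18  x_9 = 156  x_{10} = 118  x_{11} = 550  x_{12} = 592  x_{13} = 2006.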